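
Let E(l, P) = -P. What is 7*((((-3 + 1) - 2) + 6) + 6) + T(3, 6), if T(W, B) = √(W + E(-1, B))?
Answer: 56 + I*√3 ≈ 56.0 + 1.732*I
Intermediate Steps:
T(W, B) = √(W - B)
7*((((-3 + 1) - 2) + 6) + 6) + T(3, 6) = 7*((((-3 + 1) - 2) + 6) + 6) + √(3 - 1*6) = 7*(((-2 - 2) + 6) + 6) + √(3 - 6) = 7*((-4 + 6) + 6) + √(-3) = 7*(2 + 6) + I*√3 = 7*8 + I*√3 = 56 + I*√3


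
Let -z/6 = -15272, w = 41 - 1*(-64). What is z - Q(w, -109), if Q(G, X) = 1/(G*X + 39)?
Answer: 1045154593/11406 ≈ 91632.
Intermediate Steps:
w = 105 (w = 41 + 64 = 105)
z = 91632 (z = -6*(-15272) = 91632)
Q(G, X) = 1/(39 + G*X)
z - Q(w, -109) = 91632 - 1/(39 + 105*(-109)) = 91632 - 1/(39 - 11445) = 91632 - 1/(-11406) = 91632 - 1*(-1/11406) = 91632 + 1/11406 = 1045154593/11406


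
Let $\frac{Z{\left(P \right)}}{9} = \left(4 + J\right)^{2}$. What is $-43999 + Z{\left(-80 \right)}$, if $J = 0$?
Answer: $-43855$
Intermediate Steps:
$Z{\left(P \right)} = 144$ ($Z{\left(P \right)} = 9 \left(4 + 0\right)^{2} = 9 \cdot 4^{2} = 9 \cdot 16 = 144$)
$-43999 + Z{\left(-80 \right)} = -43999 + 144 = -43855$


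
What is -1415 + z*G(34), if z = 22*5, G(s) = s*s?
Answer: 125745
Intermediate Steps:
G(s) = s²
z = 110
-1415 + z*G(34) = -1415 + 110*34² = -1415 + 110*1156 = -1415 + 127160 = 125745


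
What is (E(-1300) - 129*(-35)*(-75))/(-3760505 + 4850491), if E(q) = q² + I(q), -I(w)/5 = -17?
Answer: 675730/544993 ≈ 1.2399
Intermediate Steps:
I(w) = 85 (I(w) = -5*(-17) = 85)
E(q) = 85 + q² (E(q) = q² + 85 = 85 + q²)
(E(-1300) - 129*(-35)*(-75))/(-3760505 + 4850491) = ((85 + (-1300)²) - 129*(-35)*(-75))/(-3760505 + 4850491) = ((85 + 1690000) + 4515*(-75))/1089986 = (1690085 - 338625)*(1/1089986) = 1351460*(1/1089986) = 675730/544993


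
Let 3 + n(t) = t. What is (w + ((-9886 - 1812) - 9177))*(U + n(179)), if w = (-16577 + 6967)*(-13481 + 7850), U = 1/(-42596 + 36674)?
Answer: 56379601682485/5922 ≈ 9.5204e+9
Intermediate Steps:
U = -1/5922 (U = 1/(-5922) = -1/5922 ≈ -0.00016886)
w = 54113910 (w = -9610*(-5631) = 54113910)
n(t) = -3 + t
(w + ((-9886 - 1812) - 9177))*(U + n(179)) = (54113910 + ((-9886 - 1812) - 9177))*(-1/5922 + (-3 + 179)) = (54113910 + (-11698 - 9177))*(-1/5922 + 176) = (54113910 - 20875)*(1042271/5922) = 54093035*(1042271/5922) = 56379601682485/5922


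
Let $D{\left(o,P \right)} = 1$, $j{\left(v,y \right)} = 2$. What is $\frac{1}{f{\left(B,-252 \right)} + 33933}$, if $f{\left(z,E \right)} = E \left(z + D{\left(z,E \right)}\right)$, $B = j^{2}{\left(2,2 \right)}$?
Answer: $\frac{1}{32673} \approx 3.0606 \cdot 10^{-5}$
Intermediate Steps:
$B = 4$ ($B = 2^{2} = 4$)
$f{\left(z,E \right)} = E \left(1 + z\right)$ ($f{\left(z,E \right)} = E \left(z + 1\right) = E \left(1 + z\right)$)
$\frac{1}{f{\left(B,-252 \right)} + 33933} = \frac{1}{- 252 \left(1 + 4\right) + 33933} = \frac{1}{\left(-252\right) 5 + 33933} = \frac{1}{-1260 + 33933} = \frac{1}{32673}$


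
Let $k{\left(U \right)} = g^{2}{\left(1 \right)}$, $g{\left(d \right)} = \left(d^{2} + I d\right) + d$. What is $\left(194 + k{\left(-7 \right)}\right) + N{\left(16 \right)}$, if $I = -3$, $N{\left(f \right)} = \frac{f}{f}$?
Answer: $196$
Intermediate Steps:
$N{\left(f \right)} = 1$
$g{\left(d \right)} = d^{2} - 2 d$ ($g{\left(d \right)} = \left(d^{2} - 3 d\right) + d = d^{2} - 2 d$)
$k{\left(U \right)} = 1$ ($k{\left(U \right)} = \left(1 \left(-2 + 1\right)\right)^{2} = \left(1 \left(-1\right)\right)^{2} = \left(-1\right)^{2} = 1$)
$\left(194 + k{\left(-7 \right)}\right) + N{\left(16 \right)} = \left(194 + 1\right) + 1 = 195 + 1 = 196$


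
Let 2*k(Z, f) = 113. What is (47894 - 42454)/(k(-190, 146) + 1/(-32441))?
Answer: 352958080/3665831 ≈ 96.283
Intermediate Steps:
k(Z, f) = 113/2 (k(Z, f) = (1/2)*113 = 113/2)
(47894 - 42454)/(k(-190, 146) + 1/(-32441)) = (47894 - 42454)/(113/2 + 1/(-32441)) = 5440/(113/2 - 1/32441) = 5440/(3665831/64882) = 5440*(64882/3665831) = 352958080/3665831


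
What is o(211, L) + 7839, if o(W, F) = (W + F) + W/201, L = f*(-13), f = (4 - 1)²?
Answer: 1594744/201 ≈ 7934.0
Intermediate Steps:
f = 9 (f = 3² = 9)
L = -117 (L = 9*(-13) = -117)
o(W, F) = F + 202*W/201 (o(W, F) = (F + W) + W*(1/201) = (F + W) + W/201 = F + 202*W/201)
o(211, L) + 7839 = (-117 + (202/201)*211) + 7839 = (-117 + 42622/201) + 7839 = 19105/201 + 7839 = 1594744/201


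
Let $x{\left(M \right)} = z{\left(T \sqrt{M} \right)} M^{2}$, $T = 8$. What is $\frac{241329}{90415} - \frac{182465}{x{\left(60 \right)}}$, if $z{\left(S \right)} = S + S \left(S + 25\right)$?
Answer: $\frac{21858690149}{8238904128} + \frac{474409 \sqrt{15}}{273369600} \approx 2.6598$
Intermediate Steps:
$z{\left(S \right)} = S + S \left(25 + S\right)$
$x{\left(M \right)} = 8 M^{\frac{5}{2}} \left(26 + 8 \sqrt{M}\right)$ ($x{\left(M \right)} = 8 \sqrt{M} \left(26 + 8 \sqrt{M}\right) M^{2} = 8 M^{\frac{5}{2}} \left(26 + 8 \sqrt{M}\right)$)
$\frac{241329}{90415} - \frac{182465}{x{\left(60 \right)}} = \frac{241329}{90415} - \frac{182465}{64 \cdot 60^{3} + 208 \cdot 60^{\frac{5}{2}}} = 241329 \cdot \frac{1}{90415} - \frac{182465}{64 \cdot 216000 + 208 \cdot 7200 \sqrt{15}} = \frac{241329}{90415} - \frac{182465}{13824000 + 1497600 \sqrt{15}}$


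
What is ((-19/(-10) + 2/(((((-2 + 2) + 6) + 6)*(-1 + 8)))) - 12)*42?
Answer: -2116/5 ≈ -423.20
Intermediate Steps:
((-19/(-10) + 2/(((((-2 + 2) + 6) + 6)*(-1 + 8)))) - 12)*42 = ((-19*(-⅒) + 2/((((0 + 6) + 6)*7))) - 12)*42 = ((19/10 + 2/(((6 + 6)*7))) - 12)*42 = ((19/10 + 2/((12*7))) - 12)*42 = ((19/10 + 2/84) - 12)*42 = ((19/10 + 2*(1/84)) - 12)*42 = ((19/10 + 1/42) - 12)*42 = (202/105 - 12)*42 = -1058/105*42 = -2116/5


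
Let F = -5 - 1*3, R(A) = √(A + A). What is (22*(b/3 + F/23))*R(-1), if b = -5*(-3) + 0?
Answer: 2354*I*√2/23 ≈ 144.74*I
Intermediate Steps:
R(A) = √2*√A (R(A) = √(2*A) = √2*√A)
F = -8 (F = -5 - 3 = -8)
b = 15 (b = 15 + 0 = 15)
(22*(b/3 + F/23))*R(-1) = (22*(15/3 - 8/23))*(√2*√(-1)) = (22*(15*(⅓) - 8*1/23))*(√2*I) = (22*(5 - 8/23))*(I*√2) = (22*(107/23))*(I*√2) = 2354*(I*√2)/23 = 2354*I*√2/23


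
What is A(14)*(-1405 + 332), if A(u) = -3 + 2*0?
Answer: 3219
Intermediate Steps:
A(u) = -3 (A(u) = -3 + 0 = -3)
A(14)*(-1405 + 332) = -3*(-1405 + 332) = -3*(-1073) = 3219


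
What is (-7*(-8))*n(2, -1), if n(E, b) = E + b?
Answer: 56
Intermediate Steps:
(-7*(-8))*n(2, -1) = (-7*(-8))*(2 - 1) = 56*1 = 56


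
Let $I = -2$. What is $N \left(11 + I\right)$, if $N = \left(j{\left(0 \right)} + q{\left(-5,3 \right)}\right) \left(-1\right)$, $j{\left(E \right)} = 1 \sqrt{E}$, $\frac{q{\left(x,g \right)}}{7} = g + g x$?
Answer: $756$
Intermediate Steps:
$q{\left(x,g \right)} = 7 g + 7 g x$ ($q{\left(x,g \right)} = 7 \left(g + g x\right) = 7 g + 7 g x$)
$j{\left(E \right)} = \sqrt{E}$
$N = 84$ ($N = \left(\sqrt{0} + 7 \cdot 3 \left(1 - 5\right)\right) \left(-1\right) = \left(0 + 7 \cdot 3 \left(-4\right)\right) \left(-1\right) = \left(0 - 84\right) \left(-1\right) = \left(-84\right) \left(-1\right) = 84$)
$N \left(11 + I\right) = 84 \left(11 - 2\right) = 84 \cdot 9 = 756$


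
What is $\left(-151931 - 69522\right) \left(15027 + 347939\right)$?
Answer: $-80379909598$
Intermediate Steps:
$\left(-151931 - 69522\right) \left(15027 + 347939\right) = \left(-221453\right) 362966 = -80379909598$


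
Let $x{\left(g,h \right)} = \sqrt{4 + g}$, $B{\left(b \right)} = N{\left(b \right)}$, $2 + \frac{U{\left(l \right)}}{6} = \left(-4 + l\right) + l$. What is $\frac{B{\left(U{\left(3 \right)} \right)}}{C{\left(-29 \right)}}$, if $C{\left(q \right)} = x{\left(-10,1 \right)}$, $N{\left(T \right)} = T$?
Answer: $0$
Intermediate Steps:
$U{\left(l \right)} = -36 + 12 l$ ($U{\left(l \right)} = -12 + 6 \left(\left(-4 + l\right) + l\right) = -12 + 6 \left(-4 + 2 l\right) = -12 + \left(-24 + 12 l\right) = -36 + 12 l$)
$B{\left(b \right)} = b$
$C{\left(q \right)} = i \sqrt{6}$ ($C{\left(q \right)} = \sqrt{4 - 10} = \sqrt{-6} = i \sqrt{6}$)
$\frac{B{\left(U{\left(3 \right)} \right)}}{C{\left(-29 \right)}} = \frac{-36 + 12 \cdot 3}{i \sqrt{6}} = \left(-36 + 36\right) \left(- \frac{i \sqrt{6}}{6}\right) = 0 \left(- \frac{i \sqrt{6}}{6}\right) = 0$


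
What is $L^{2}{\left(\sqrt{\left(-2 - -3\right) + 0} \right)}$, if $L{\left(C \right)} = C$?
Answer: $1$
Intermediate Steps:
$L^{2}{\left(\sqrt{\left(-2 - -3\right) + 0} \right)} = \left(\sqrt{\left(-2 - -3\right) + 0}\right)^{2} = \left(\sqrt{\left(-2 + 3\right) + 0}\right)^{2} = \left(\sqrt{1 + 0}\right)^{2} = \left(\sqrt{1}\right)^{2} = 1^{2} = 1$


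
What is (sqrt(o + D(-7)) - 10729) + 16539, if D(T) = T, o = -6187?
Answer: 5810 + I*sqrt(6194) ≈ 5810.0 + 78.702*I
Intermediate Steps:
(sqrt(o + D(-7)) - 10729) + 16539 = (sqrt(-6187 - 7) - 10729) + 16539 = (sqrt(-6194) - 10729) + 16539 = (I*sqrt(6194) - 10729) + 16539 = (-10729 + I*sqrt(6194)) + 16539 = 5810 + I*sqrt(6194)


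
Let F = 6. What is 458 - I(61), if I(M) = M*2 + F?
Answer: 330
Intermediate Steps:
I(M) = 6 + 2*M (I(M) = M*2 + 6 = 2*M + 6 = 6 + 2*M)
458 - I(61) = 458 - (6 + 2*61) = 458 - (6 + 122) = 458 - 1*128 = 458 - 128 = 330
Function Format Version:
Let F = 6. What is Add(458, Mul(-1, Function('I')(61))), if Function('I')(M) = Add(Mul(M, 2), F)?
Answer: 330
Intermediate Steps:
Function('I')(M) = Add(6, Mul(2, M)) (Function('I')(M) = Add(Mul(M, 2), 6) = Add(Mul(2, M), 6) = Add(6, Mul(2, M)))
Add(458, Mul(-1, Function('I')(61))) = Add(458, Mul(-1, Add(6, Mul(2, 61)))) = Add(458, Mul(-1, Add(6, 122))) = Add(458, Mul(-1, 128)) = Add(458, -128) = 330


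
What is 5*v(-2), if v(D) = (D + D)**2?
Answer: 80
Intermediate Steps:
v(D) = 4*D**2 (v(D) = (2*D)**2 = 4*D**2)
5*v(-2) = 5*(4*(-2)**2) = 5*(4*4) = 5*16 = 80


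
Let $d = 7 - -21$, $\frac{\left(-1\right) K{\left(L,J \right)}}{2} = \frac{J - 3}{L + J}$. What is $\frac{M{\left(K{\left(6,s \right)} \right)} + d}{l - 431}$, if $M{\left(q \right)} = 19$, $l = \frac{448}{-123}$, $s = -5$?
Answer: $- \frac{5781}{53461} \approx -0.10813$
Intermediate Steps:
$K{\left(L,J \right)} = - \frac{2 \left(-3 + J\right)}{J + L}$ ($K{\left(L,J \right)} = - 2 \frac{J - 3}{L + J} = - 2 \frac{-3 + J}{J + L} = - \frac{2 \left(-3 + J\right)}{J + L}$)
$l = - \frac{448}{123}$ ($l = 448 \left(- \frac{1}{123}\right) = - \frac{448}{123} \approx -3.6423$)
$d = 28$ ($d = 7 + 21 = 28$)
$\frac{M{\left(K{\left(6,s \right)} \right)} + d}{l - 431} = \frac{19 + 28}{- \frac{448}{123} - 431} = \frac{47}{- \frac{53461}{123}} = 47 \left(- \frac{123}{53461}\right) = - \frac{5781}{53461}$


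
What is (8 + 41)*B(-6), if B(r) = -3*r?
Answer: 882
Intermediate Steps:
(8 + 41)*B(-6) = (8 + 41)*(-3*(-6)) = 49*18 = 882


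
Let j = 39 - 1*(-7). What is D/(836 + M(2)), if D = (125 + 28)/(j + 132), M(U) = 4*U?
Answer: 153/150232 ≈ 0.0010184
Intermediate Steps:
j = 46 (j = 39 + 7 = 46)
D = 153/178 (D = (125 + 28)/(46 + 132) = 153/178 ≈ 0.85955)
D/(836 + M(2)) = 153/(178*(836 + 4*2)) = 153/(178*(836 + 8)) = (153/178)/844 = (153/178)*(1/844) = 153/150232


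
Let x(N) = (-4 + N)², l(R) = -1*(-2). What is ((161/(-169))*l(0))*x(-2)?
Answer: -11592/169 ≈ -68.592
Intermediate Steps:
l(R) = 2
((161/(-169))*l(0))*x(-2) = ((161/(-169))*2)*(-4 - 2)² = ((161*(-1/169))*2)*(-6)² = -161/169*2*36 = -322/169*36 = -11592/169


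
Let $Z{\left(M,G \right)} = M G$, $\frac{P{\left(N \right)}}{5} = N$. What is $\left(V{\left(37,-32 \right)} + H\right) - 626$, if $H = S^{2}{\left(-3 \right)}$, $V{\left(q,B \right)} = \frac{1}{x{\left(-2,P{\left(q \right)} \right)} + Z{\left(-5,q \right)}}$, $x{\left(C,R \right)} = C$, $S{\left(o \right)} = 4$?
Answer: $- \frac{114071}{187} \approx -610.0$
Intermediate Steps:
$P{\left(N \right)} = 5 N$
$Z{\left(M,G \right)} = G M$
$V{\left(q,B \right)} = \frac{1}{-2 - 5 q}$ ($V{\left(q,B \right)} = \frac{1}{-2 + q \left(-5\right)} = \frac{1}{-2 - 5 q}$)
$H = 16$ ($H = 4^{2} = 16$)
$\left(V{\left(37,-32 \right)} + H\right) - 626 = \left(\frac{1}{-2 - 185} + 16\right) - 626 = \left(\frac{1}{-187} + 16\right) - 626 = \left(- \frac{1}{187} + 16\right) - 626 = \frac{2991}{187} - 626 = - \frac{114071}{187}$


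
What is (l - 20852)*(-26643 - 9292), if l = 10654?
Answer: 366465130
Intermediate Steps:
(l - 20852)*(-26643 - 9292) = (10654 - 20852)*(-26643 - 9292) = -10198*(-35935) = 366465130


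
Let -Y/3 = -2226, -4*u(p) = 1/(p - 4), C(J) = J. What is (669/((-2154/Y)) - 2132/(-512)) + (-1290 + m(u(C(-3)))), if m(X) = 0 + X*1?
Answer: -1080754555/321664 ≈ -3359.9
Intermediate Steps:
u(p) = -1/(4*(-4 + p)) (u(p) = -1/(4*(p - 4)) = -1/(4*(-4 + p)))
Y = 6678 (Y = -3*(-2226) = 6678)
m(X) = X (m(X) = 0 + X = X)
(669/((-2154/Y)) - 2132/(-512)) + (-1290 + m(u(C(-3)))) = (669/((-2154/6678)) - 2132/(-512)) + (-1290 - 1/(-16 + 4*(-3))) = (669/((-2154*1/6678)) - 2132*(-1/512)) + (-1290 - 1/(-16 - 12)) = (669/(-359/1113) + 533/128) + (-1290 - 1/(-28)) = (669*(-1113/359) + 533/128) + (-1290 - 1*(-1/28)) = (-744597/359 + 533/128) + (-1290 + 1/28) = -95117069/45952 - 36119/28 = -1080754555/321664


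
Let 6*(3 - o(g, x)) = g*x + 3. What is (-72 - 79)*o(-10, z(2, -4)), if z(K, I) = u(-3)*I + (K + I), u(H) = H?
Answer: -17365/6 ≈ -2894.2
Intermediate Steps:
z(K, I) = K - 2*I (z(K, I) = -3*I + (K + I) = -3*I + (I + K) = K - 2*I)
o(g, x) = 5/2 - g*x/6 (o(g, x) = 3 - (g*x + 3)/6 = 3 - (3 + g*x)/6 = 3 + (-½ - g*x/6) = 5/2 - g*x/6)
(-72 - 79)*o(-10, z(2, -4)) = (-72 - 79)*(5/2 - ⅙*(-10)*(2 - 2*(-4))) = -151*(5/2 - ⅙*(-10)*(2 + 8)) = -151*(5/2 - ⅙*(-10)*10) = -151*(5/2 + 50/3) = -151*115/6 = -17365/6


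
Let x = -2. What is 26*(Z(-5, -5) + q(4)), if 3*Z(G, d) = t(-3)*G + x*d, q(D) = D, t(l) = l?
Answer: 962/3 ≈ 320.67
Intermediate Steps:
Z(G, d) = -G - 2*d/3 (Z(G, d) = (-3*G - 2*d)/3 = -G - 2*d/3)
26*(Z(-5, -5) + q(4)) = 26*((-1*(-5) - 2/3*(-5)) + 4) = 26*((5 + 10/3) + 4) = 26*(25/3 + 4) = 26*(37/3) = 962/3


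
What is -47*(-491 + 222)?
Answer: 12643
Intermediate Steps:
-47*(-491 + 222) = -47*(-269) = 12643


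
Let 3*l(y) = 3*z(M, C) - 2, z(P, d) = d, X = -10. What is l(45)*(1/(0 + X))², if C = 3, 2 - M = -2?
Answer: 7/300 ≈ 0.023333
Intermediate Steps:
M = 4 (M = 2 - 1*(-2) = 2 + 2 = 4)
l(y) = 7/3 (l(y) = (3*3 - 2)/3 = (9 - 2)/3 = (⅓)*7 = 7/3)
l(45)*(1/(0 + X))² = 7*(1/(0 - 10))²/3 = 7*(1/(-10))²/3 = 7*(-⅒)²/3 = (7/3)*(1/100) = 7/300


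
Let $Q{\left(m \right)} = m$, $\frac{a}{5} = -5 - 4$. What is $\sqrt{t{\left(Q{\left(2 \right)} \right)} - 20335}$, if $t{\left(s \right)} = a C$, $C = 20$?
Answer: $i \sqrt{21235} \approx 145.72 i$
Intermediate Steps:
$a = -45$ ($a = 5 \left(-5 - 4\right) = 5 \left(-9\right) = -45$)
$t{\left(s \right)} = -900$ ($t{\left(s \right)} = \left(-45\right) 20 = -900$)
$\sqrt{t{\left(Q{\left(2 \right)} \right)} - 20335} = \sqrt{-900 - 20335} = \sqrt{-21235} = i \sqrt{21235}$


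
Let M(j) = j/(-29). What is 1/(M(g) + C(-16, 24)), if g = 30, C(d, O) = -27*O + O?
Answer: -29/18126 ≈ -0.0015999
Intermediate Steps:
C(d, O) = -26*O
M(j) = -j/29 (M(j) = j*(-1/29) = -j/29)
1/(M(g) + C(-16, 24)) = 1/(-1/29*30 - 26*24) = 1/(-30/29 - 624) = 1/(-18126/29) = -29/18126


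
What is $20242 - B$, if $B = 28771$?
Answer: $-8529$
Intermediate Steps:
$20242 - B = 20242 - 28771 = -8529$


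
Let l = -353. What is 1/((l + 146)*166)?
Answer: -1/34362 ≈ -2.9102e-5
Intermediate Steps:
1/((l + 146)*166) = 1/((-353 + 146)*166) = 1/(-207*166) = 1/(-34362) = -1/34362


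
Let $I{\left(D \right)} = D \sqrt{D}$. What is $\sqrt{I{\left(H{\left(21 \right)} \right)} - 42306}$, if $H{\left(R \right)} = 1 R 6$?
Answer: $\sqrt{-42306 + 378 \sqrt{14}} \approx 202.22 i$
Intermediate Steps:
$H{\left(R \right)} = 6 R$ ($H{\left(R \right)} = R 6 = 6 R$)
$I{\left(D \right)} = D^{\frac{3}{2}}$
$\sqrt{I{\left(H{\left(21 \right)} \right)} - 42306} = \sqrt{\left(6 \cdot 21\right)^{\frac{3}{2}} - 42306} = \sqrt{126^{\frac{3}{2}} - 42306} = \sqrt{378 \sqrt{14} - 42306} = \sqrt{-42306 + 378 \sqrt{14}}$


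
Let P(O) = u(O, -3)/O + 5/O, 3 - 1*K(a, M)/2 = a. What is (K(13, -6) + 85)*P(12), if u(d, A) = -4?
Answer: 65/12 ≈ 5.4167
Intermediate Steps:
K(a, M) = 6 - 2*a
P(O) = 1/O (P(O) = -4/O + 5/O = 1/O)
(K(13, -6) + 85)*P(12) = ((6 - 2*13) + 85)/12 = ((6 - 26) + 85)*(1/12) = (-20 + 85)*(1/12) = 65*(1/12) = 65/12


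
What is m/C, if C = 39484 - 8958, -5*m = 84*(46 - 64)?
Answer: 756/76315 ≈ 0.0099063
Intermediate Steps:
m = 1512/5 (m = -84*(46 - 64)/5 = -84*(-18)/5 = -⅕*(-1512) = 1512/5 ≈ 302.40)
C = 30526
m/C = (1512/5)/30526 = (1512/5)*(1/30526) = 756/76315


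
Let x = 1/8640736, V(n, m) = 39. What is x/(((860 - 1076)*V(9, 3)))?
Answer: -1/72789560064 ≈ -1.3738e-11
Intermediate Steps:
x = 1/8640736 ≈ 1.1573e-7
x/(((860 - 1076)*V(9, 3))) = 1/(8640736*(((860 - 1076)*39))) = 1/(8640736*((-216*39))) = (1/8640736)/(-8424) = (1/8640736)*(-1/8424) = -1/72789560064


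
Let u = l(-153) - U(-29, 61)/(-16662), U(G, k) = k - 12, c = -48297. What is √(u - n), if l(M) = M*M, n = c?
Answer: √19907181444702/16662 ≈ 267.78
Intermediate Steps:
n = -48297
U(G, k) = -12 + k
l(M) = M²
u = 390040807/16662 (u = (-153)² - (-12 + 61)/(-16662) = 23409 - 49*(-1)/16662 = 23409 - 1*(-49/16662) = 23409 + 49/16662 = 390040807/16662 ≈ 23409.)
√(u - n) = √(390040807/16662 - 1*(-48297)) = √(390040807/16662 + 48297) = √(1194765421/16662) = √19907181444702/16662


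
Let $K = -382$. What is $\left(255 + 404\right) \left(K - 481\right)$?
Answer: $-568717$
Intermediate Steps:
$\left(255 + 404\right) \left(K - 481\right) = \left(255 + 404\right) \left(-382 - 481\right) = 659 \left(-863\right) = -568717$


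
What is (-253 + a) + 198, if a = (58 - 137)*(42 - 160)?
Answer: 9267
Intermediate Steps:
a = 9322 (a = -79*(-118) = 9322)
(-253 + a) + 198 = (-253 + 9322) + 198 = 9069 + 198 = 9267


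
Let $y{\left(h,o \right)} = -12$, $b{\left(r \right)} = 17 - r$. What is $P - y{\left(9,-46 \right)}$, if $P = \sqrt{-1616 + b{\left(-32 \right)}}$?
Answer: $12 + i \sqrt{1567} \approx 12.0 + 39.585 i$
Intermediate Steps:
$P = i \sqrt{1567}$ ($P = \sqrt{-1616 + \left(17 - -32\right)} = \sqrt{-1616 + \left(17 + 32\right)} = \sqrt{-1616 + 49} = \sqrt{-1567} = i \sqrt{1567} \approx 39.585 i$)
$P - y{\left(9,-46 \right)} = i \sqrt{1567} - -12 = i \sqrt{1567} + 12 = 12 + i \sqrt{1567}$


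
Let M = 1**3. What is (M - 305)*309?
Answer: -93936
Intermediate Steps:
M = 1
(M - 305)*309 = (1 - 305)*309 = -304*309 = -93936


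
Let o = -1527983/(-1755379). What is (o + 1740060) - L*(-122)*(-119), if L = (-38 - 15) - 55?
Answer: 5806802281499/1755379 ≈ 3.3080e+6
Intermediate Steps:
o = 1527983/1755379 (o = -1527983*(-1/1755379) = 1527983/1755379 ≈ 0.87046)
L = -108 (L = -53 - 55 = -108)
(o + 1740060) - L*(-122)*(-119) = (1527983/1755379 + 1740060) - (-108*(-122))*(-119) = 3054466310723/1755379 - 13176*(-119) = 3054466310723/1755379 - 1*(-1567944) = 3054466310723/1755379 + 1567944 = 5806802281499/1755379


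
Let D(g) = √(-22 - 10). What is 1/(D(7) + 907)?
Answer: 907/822681 - 4*I*√2/822681 ≈ 0.0011025 - 6.8761e-6*I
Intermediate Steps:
D(g) = 4*I*√2 (D(g) = √(-32) = 4*I*√2)
1/(D(7) + 907) = 1/(4*I*√2 + 907) = 1/(907 + 4*I*√2)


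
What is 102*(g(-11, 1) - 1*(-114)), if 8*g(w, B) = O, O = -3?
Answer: 46359/4 ≈ 11590.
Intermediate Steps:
g(w, B) = -3/8 (g(w, B) = (⅛)*(-3) = -3/8)
102*(g(-11, 1) - 1*(-114)) = 102*(-3/8 - 1*(-114)) = 102*(-3/8 + 114) = 102*(909/8) = 46359/4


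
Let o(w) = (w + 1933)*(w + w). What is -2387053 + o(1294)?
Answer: 5964423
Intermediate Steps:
o(w) = 2*w*(1933 + w) (o(w) = (1933 + w)*(2*w) = 2*w*(1933 + w))
-2387053 + o(1294) = -2387053 + 2*1294*(1933 + 1294) = -2387053 + 2*1294*3227 = -2387053 + 8351476 = 5964423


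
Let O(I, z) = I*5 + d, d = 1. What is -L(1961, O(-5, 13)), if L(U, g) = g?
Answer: 24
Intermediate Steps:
O(I, z) = 1 + 5*I (O(I, z) = I*5 + 1 = 5*I + 1 = 1 + 5*I)
-L(1961, O(-5, 13)) = -(1 + 5*(-5)) = -(1 - 25) = -1*(-24) = 24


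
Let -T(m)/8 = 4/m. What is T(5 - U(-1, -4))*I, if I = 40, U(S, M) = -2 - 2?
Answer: -1280/9 ≈ -142.22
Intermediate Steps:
U(S, M) = -4
T(m) = -32/m
T(5 - U(-1, -4))*I = -32/(5 - 1*(-4))*40 = -32/(5 + 4)*40 = -32/9*40 = -1280/9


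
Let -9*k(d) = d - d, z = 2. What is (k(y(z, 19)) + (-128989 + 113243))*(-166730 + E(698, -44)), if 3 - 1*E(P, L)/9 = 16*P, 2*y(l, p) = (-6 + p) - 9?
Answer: 4207567390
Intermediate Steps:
y(l, p) = -15/2 + p/2 (y(l, p) = ((-6 + p) - 9)/2 = (-15 + p)/2 = -15/2 + p/2)
E(P, L) = 27 - 144*P
k(d) = 0 (k(d) = -(d - d)/9 = -⅑*0 = 0)
(k(y(z, 19)) + (-128989 + 113243))*(-166730 + E(698, -44)) = (0 + (-128989 + 113243))*(-166730 + (27 - 144*698)) = (0 - 15746)*(-166730 + (27 - 100512)) = -15746*(-166730 - 100485) = -15746*(-267215) = 4207567390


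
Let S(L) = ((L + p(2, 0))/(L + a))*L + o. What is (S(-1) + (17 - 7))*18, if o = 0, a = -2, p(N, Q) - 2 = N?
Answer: 198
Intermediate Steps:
p(N, Q) = 2 + N
S(L) = L*(4 + L)/(-2 + L) (S(L) = ((L + (2 + 2))/(L - 2))*L + 0 = ((L + 4)/(-2 + L))*L + 0 = ((4 + L)/(-2 + L))*L + 0 = L*(4 + L)/(-2 + L) + 0 = L*(4 + L)/(-2 + L))
(S(-1) + (17 - 7))*18 = (-(4 - 1)/(-2 - 1) + (17 - 7))*18 = (-1*3/(-3) + 10)*18 = (-1*(-1/3)*3 + 10)*18 = (1 + 10)*18 = 11*18 = 198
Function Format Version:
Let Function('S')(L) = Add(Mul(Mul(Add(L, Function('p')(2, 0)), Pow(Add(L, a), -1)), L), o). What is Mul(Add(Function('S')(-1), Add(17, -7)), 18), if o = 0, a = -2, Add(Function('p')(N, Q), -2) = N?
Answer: 198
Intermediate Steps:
Function('p')(N, Q) = Add(2, N)
Function('S')(L) = Mul(L, Pow(Add(-2, L), -1), Add(4, L)) (Function('S')(L) = Add(Mul(Mul(Add(L, Add(2, 2)), Pow(Add(L, -2), -1)), L), 0) = Add(Mul(Mul(Add(L, 4), Pow(Add(-2, L), -1)), L), 0) = Add(Mul(Mul(Add(4, L), Pow(Add(-2, L), -1)), L), 0) = Add(Mul(Mul(Pow(Add(-2, L), -1), Add(4, L)), L), 0) = Add(Mul(L, Pow(Add(-2, L), -1), Add(4, L)), 0) = Mul(L, Pow(Add(-2, L), -1), Add(4, L)))
Mul(Add(Function('S')(-1), Add(17, -7)), 18) = Mul(Add(Mul(-1, Pow(Add(-2, -1), -1), Add(4, -1)), Add(17, -7)), 18) = Mul(Add(Mul(-1, Pow(-3, -1), 3), 10), 18) = Mul(Add(Mul(-1, Rational(-1, 3), 3), 10), 18) = Mul(Add(1, 10), 18) = Mul(11, 18) = 198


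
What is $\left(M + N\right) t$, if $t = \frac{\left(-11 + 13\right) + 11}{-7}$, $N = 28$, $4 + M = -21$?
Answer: $- \frac{39}{7} \approx -5.5714$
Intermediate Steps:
$M = -25$ ($M = -4 - 21 = -25$)
$t = - \frac{13}{7}$ ($t = \left(2 + 11\right) \left(- \frac{1}{7}\right) = 13 \left(- \frac{1}{7}\right) = - \frac{13}{7} \approx -1.8571$)
$\left(M + N\right) t = \left(-25 + 28\right) \left(- \frac{13}{7}\right) = 3 \left(- \frac{13}{7}\right) = - \frac{39}{7}$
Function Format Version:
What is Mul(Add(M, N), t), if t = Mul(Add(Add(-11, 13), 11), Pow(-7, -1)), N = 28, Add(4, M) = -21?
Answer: Rational(-39, 7) ≈ -5.5714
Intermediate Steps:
M = -25 (M = Add(-4, -21) = -25)
t = Rational(-13, 7) (t = Mul(Add(2, 11), Rational(-1, 7)) = Mul(13, Rational(-1, 7)) = Rational(-13, 7) ≈ -1.8571)
Mul(Add(M, N), t) = Mul(Add(-25, 28), Rational(-13, 7)) = Mul(3, Rational(-13, 7)) = Rational(-39, 7)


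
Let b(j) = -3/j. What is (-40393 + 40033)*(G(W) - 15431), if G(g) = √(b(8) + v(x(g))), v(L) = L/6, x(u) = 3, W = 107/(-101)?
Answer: 5555160 - 90*√2 ≈ 5.5550e+6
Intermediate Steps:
W = -107/101 (W = 107*(-1/101) = -107/101 ≈ -1.0594)
v(L) = L/6 (v(L) = L*(⅙) = L/6)
G(g) = √2/4 (G(g) = √(-3/8 + (⅙)*3) = √(-3*⅛ + ½) = √(-3/8 + ½) = √(⅛) = √2/4)
(-40393 + 40033)*(G(W) - 15431) = (-40393 + 40033)*(√2/4 - 15431) = -360*(-15431 + √2/4) = 5555160 - 90*√2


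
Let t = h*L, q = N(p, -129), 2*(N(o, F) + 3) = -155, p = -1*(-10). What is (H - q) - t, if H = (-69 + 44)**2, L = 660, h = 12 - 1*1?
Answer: -13109/2 ≈ -6554.5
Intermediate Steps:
p = 10
h = 11 (h = 12 - 1 = 11)
N(o, F) = -161/2 (N(o, F) = -3 + (1/2)*(-155) = -3 - 155/2 = -161/2)
H = 625 (H = (-25)**2 = 625)
q = -161/2 ≈ -80.500
t = 7260 (t = 11*660 = 7260)
(H - q) - t = (625 - 1*(-161/2)) - 1*7260 = (625 + 161/2) - 7260 = 1411/2 - 7260 = -13109/2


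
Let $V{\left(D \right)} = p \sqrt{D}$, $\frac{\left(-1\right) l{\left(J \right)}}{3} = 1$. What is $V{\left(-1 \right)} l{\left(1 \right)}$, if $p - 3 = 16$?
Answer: $- 57 i \approx - 57.0 i$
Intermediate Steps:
$p = 19$ ($p = 3 + 16 = 19$)
$l{\left(J \right)} = -3$ ($l{\left(J \right)} = \left(-3\right) 1 = -3$)
$V{\left(D \right)} = 19 \sqrt{D}$
$V{\left(-1 \right)} l{\left(1 \right)} = 19 \sqrt{-1} \left(-3\right) = 19 i \left(-3\right) = - 57 i$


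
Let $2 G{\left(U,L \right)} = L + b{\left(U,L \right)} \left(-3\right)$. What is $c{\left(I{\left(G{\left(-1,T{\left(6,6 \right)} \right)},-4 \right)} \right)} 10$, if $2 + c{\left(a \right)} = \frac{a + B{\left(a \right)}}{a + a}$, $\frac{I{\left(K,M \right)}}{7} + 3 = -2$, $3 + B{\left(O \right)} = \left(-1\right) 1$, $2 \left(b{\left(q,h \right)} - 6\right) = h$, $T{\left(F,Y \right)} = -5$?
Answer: $- \frac{101}{7} \approx -14.429$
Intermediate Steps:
$b{\left(q,h \right)} = 6 + \frac{h}{2}$
$B{\left(O \right)} = -4$ ($B{\left(O \right)} = -3 - 1 = -4$)
$G{\left(U,L \right)} = -9 - \frac{L}{4}$ ($G{\left(U,L \right)} = \frac{L + \left(6 + \frac{L}{2}\right) \left(-3\right)}{2} = \frac{L - \left(18 + \frac{3 L}{2}\right)}{2} = \frac{-18 - \frac{L}{2}}{2} = -9 - \frac{L}{4}$)
$I{\left(K,M \right)} = -35$ ($I{\left(K,M \right)} = -21 + 7 \left(-2\right) = -21 - 14 = -35$)
$c{\left(a \right)} = -2 + \frac{-4 + a}{2 a}$ ($c{\left(a \right)} = -2 + \frac{a - 4}{a + a} = -2 + \frac{-4 + a}{2 a}$)
$c{\left(I{\left(G{\left(-1,T{\left(6,6 \right)} \right)},-4 \right)} \right)} 10 = \left(- \frac{3}{2} - \frac{2}{-35}\right) 10 = \left(- \frac{3}{2} - - \frac{2}{35}\right) 10 = \left(- \frac{3}{2} + \frac{2}{35}\right) 10 = \left(- \frac{101}{70}\right) 10 = - \frac{101}{7}$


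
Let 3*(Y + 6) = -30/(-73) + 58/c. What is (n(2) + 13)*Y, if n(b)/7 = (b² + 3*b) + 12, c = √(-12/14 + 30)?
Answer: -71476/73 + 4843*√357/153 ≈ -381.05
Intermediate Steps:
c = 2*√357/7 (c = √(-12*1/14 + 30) = √(-6/7 + 30) = √(204/7) = 2*√357/7 ≈ 5.3984)
n(b) = 84 + 7*b² + 21*b (n(b) = 7*((b² + 3*b) + 12) = 7*(12 + b² + 3*b) = 84 + 7*b² + 21*b)
Y = -428/73 + 29*√357/153 (Y = -6 + (-30/(-73) + 58/((2*√357/7)))/3 = -6 + (-30*(-1/73) + 58*(√357/102))/3 = -6 + (30/73 + 29*√357/51)/3 = -6 + (10/73 + 29*√357/153) = -428/73 + 29*√357/153 ≈ -2.2817)
(n(2) + 13)*Y = ((84 + 7*2² + 21*2) + 13)*(-428/73 + 29*√357/153) = ((84 + 7*4 + 42) + 13)*(-428/73 + 29*√357/153) = ((84 + 28 + 42) + 13)*(-428/73 + 29*√357/153) = (154 + 13)*(-428/73 + 29*√357/153) = 167*(-428/73 + 29*√357/153) = -71476/73 + 4843*√357/153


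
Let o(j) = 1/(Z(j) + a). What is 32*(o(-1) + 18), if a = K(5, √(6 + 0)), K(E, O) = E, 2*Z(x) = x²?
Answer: 6400/11 ≈ 581.82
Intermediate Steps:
Z(x) = x²/2
a = 5
o(j) = 1/(5 + j²/2) (o(j) = 1/(j²/2 + 5) = 1/(5 + j²/2))
32*(o(-1) + 18) = 32*(2/(10 + (-1)²) + 18) = 32*(2/(10 + 1) + 18) = 32*(2/11 + 18) = 32*(200/11) = 6400/11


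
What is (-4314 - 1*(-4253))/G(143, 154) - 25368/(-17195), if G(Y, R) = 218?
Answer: 4481329/3748510 ≈ 1.1955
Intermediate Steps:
(-4314 - 1*(-4253))/G(143, 154) - 25368/(-17195) = (-4314 - 1*(-4253))/218 - 25368/(-17195) = (-4314 + 4253)*(1/218) - 25368*(-1/17195) = -61*1/218 + 25368/17195 = -61/218 + 25368/17195 = 4481329/3748510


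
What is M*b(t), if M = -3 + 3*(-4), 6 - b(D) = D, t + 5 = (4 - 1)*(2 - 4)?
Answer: -255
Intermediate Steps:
t = -11 (t = -5 + (4 - 1)*(2 - 4) = -5 + 3*(-2) = -5 - 6 = -11)
b(D) = 6 - D
M = -15 (M = -3 - 12 = -15)
M*b(t) = -15*(6 - 1*(-11)) = -15*(6 + 11) = -15*17 = -255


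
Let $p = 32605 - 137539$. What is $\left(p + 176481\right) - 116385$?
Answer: $-44838$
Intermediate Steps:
$p = -104934$ ($p = 32605 - 137539 = -104934$)
$\left(p + 176481\right) - 116385 = \left(-104934 + 176481\right) - 116385 = 71547 + \left(-157388 + 41003\right) = 71547 - 116385 = -44838$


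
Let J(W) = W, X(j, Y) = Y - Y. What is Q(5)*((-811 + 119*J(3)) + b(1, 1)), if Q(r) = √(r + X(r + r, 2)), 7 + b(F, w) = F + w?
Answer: -459*√5 ≈ -1026.4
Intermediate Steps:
X(j, Y) = 0
b(F, w) = -7 + F + w (b(F, w) = -7 + (F + w) = -7 + F + w)
Q(r) = √r (Q(r) = √(r + 0) = √r)
Q(5)*((-811 + 119*J(3)) + b(1, 1)) = √5*((-811 + 119*3) + (-7 + 1 + 1)) = √5*((-811 + 357) - 5) = √5*(-454 - 5) = √5*(-459) = -459*√5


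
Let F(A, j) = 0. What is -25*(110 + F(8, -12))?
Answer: -2750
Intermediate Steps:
-25*(110 + F(8, -12)) = -25*(110 + 0) = -25*110 = -2750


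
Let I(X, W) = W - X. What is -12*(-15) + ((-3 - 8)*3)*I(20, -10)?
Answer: 1170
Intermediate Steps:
-12*(-15) + ((-3 - 8)*3)*I(20, -10) = -12*(-15) + ((-3 - 8)*3)*(-10 - 1*20) = -4*(-45) + (-11*3)*(-10 - 20) = 180 - 33*(-30) = 180 + 990 = 1170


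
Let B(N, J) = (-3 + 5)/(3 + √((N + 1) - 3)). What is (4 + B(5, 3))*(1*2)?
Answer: 10 - 2*√3/3 ≈ 8.8453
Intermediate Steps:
B(N, J) = 2/(3 + √(-2 + N)) (B(N, J) = 2/(3 + √((1 + N) - 3)) = 2/(3 + √(-2 + N)))
(4 + B(5, 3))*(1*2) = (4 + 2/(3 + √(-2 + 5)))*(1*2) = (4 + 2/(3 + √3))*2 = 8 + 4/(3 + √3)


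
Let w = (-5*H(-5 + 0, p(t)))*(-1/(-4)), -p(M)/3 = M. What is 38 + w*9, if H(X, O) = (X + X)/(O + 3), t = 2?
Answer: ½ ≈ 0.50000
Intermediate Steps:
p(M) = -3*M
H(X, O) = 2*X/(3 + O) (H(X, O) = (2*X)/(3 + O) = 2*X/(3 + O))
w = -25/6 (w = (-10*(-5 + 0)/(3 - 3*2))*(-1/(-4)) = (-10*(-5)/(3 - 6))*(-1*(-¼)) = -10*(-5)/(-3)*(¼) = -10*(-5)*(-1)/3*(¼) = -5*10/3*(¼) = -50/3*¼ = -25/6 ≈ -4.1667)
38 + w*9 = 38 - 25/6*9 = 38 - 75/2 = ½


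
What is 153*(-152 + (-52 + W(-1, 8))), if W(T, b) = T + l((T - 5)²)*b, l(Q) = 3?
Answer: -27693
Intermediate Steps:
W(T, b) = T + 3*b
153*(-152 + (-52 + W(-1, 8))) = 153*(-152 + (-52 + (-1 + 3*8))) = 153*(-152 + (-52 + (-1 + 24))) = 153*(-152 + (-52 + 23)) = 153*(-152 - 29) = 153*(-181) = -27693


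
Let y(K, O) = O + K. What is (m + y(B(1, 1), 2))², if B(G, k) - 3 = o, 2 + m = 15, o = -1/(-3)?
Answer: 3025/9 ≈ 336.11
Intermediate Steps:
o = ⅓ (o = -1*(-⅓) = ⅓ ≈ 0.33333)
m = 13 (m = -2 + 15 = 13)
B(G, k) = 10/3 (B(G, k) = 3 + ⅓ = 10/3)
y(K, O) = K + O
(m + y(B(1, 1), 2))² = (13 + (10/3 + 2))² = (13 + 16/3)² = (55/3)² = 3025/9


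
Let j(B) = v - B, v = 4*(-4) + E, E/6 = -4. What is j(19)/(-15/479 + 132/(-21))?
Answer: 3353/359 ≈ 9.3398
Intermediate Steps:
E = -24 (E = 6*(-4) = -24)
v = -40 (v = 4*(-4) - 24 = -16 - 24 = -40)
j(B) = -40 - B
j(19)/(-15/479 + 132/(-21)) = (-40 - 1*19)/(-15/479 + 132/(-21)) = (-40 - 19)/(-15*1/479 + 132*(-1/21)) = -59/(-15/479 - 44/7) = -59/(-21181/3353) = -59*(-3353/21181) = 3353/359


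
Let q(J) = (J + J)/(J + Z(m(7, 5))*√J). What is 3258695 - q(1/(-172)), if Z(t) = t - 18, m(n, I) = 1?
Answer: (-3258693*I + 110795630*√43)/(-I + 34*√43) ≈ 3.2587e+6 + 0.0089645*I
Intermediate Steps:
Z(t) = -18 + t
q(J) = 2*J/(J - 17*√J) (q(J) = (J + J)/(J + (-18 + 1)*√J) = (2*J)/(J - 17*√J) = 2*J/(J - 17*√J))
3258695 - q(1/(-172)) = 3258695 - 2/((-172)*(1/(-172) - 17*I*√43/86)) = 3258695 - 2*(-1)/(172*(-1/172 - 17*I*√43/86)) = 3258695 - (-1)/(86*(-1/172 - 17*I*√43/86)) = 3258695 + 1/(86*(-1/172 - 17*I*√43/86))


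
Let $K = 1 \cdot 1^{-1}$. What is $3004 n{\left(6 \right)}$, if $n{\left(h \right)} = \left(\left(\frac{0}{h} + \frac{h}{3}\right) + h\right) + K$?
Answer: $27036$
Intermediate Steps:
$K = 1$ ($K = 1 \cdot 1 = 1$)
$n{\left(h \right)} = 1 + \frac{4 h}{3}$ ($n{\left(h \right)} = \left(\left(\frac{0}{h} + \frac{h}{3}\right) + h\right) + 1 = \left(\left(0 + h \frac{1}{3}\right) + h\right) + 1 = \left(\left(0 + \frac{h}{3}\right) + h\right) + 1 = \left(\frac{h}{3} + h\right) + 1 = \frac{4 h}{3} + 1 = 1 + \frac{4 h}{3}$)
$3004 n{\left(6 \right)} = 3004 \left(1 + \frac{4}{3} \cdot 6\right) = 3004 \left(1 + 8\right) = 3004 \cdot 9 = 27036$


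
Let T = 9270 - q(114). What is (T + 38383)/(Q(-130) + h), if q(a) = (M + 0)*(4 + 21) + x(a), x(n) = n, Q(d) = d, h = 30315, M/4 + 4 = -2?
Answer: 48139/30185 ≈ 1.5948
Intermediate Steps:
M = -24 (M = -16 + 4*(-2) = -16 - 8 = -24)
q(a) = -600 + a (q(a) = (-24 + 0)*(4 + 21) + a = -24*25 + a = -600 + a)
T = 9756 (T = 9270 - (-600 + 114) = 9270 - 1*(-486) = 9270 + 486 = 9756)
(T + 38383)/(Q(-130) + h) = (9756 + 38383)/(-130 + 30315) = 48139/30185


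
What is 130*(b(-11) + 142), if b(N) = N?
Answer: 17030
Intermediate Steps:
130*(b(-11) + 142) = 130*(-11 + 142) = 130*131 = 17030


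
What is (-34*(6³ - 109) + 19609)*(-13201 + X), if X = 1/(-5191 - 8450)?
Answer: -2875975301582/13641 ≈ -2.1083e+8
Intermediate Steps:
X = -1/13641 (X = 1/(-13641) = -1/13641 ≈ -7.3308e-5)
(-34*(6³ - 109) + 19609)*(-13201 + X) = (-34*(6³ - 109) + 19609)*(-13201 - 1/13641) = (-34*(216 - 109) + 19609)*(-180074842/13641) = (-34*107 + 19609)*(-180074842/13641) = (-3638 + 19609)*(-180074842/13641) = 15971*(-180074842/13641) = -2875975301582/13641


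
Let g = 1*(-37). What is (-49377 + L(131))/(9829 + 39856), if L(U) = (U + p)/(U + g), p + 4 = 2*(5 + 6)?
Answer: -4641289/4670390 ≈ -0.99377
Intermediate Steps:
g = -37
p = 18 (p = -4 + 2*(5 + 6) = -4 + 2*11 = -4 + 22 = 18)
L(U) = (18 + U)/(-37 + U) (L(U) = (U + 18)/(U - 37) = (18 + U)/(-37 + U))
(-49377 + L(131))/(9829 + 39856) = (-49377 + (18 + 131)/(-37 + 131))/(9829 + 39856) = (-49377 + 149/94)/49685 = (-49377 + (1/94)*149)*(1/49685) = (-49377 + 149/94)*(1/49685) = -4641289/94*1/49685 = -4641289/4670390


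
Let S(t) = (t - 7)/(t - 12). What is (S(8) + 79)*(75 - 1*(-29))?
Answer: 8190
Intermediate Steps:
S(t) = (-7 + t)/(-12 + t)
(S(8) + 79)*(75 - 1*(-29)) = ((-7 + 8)/(-12 + 8) + 79)*(75 - 1*(-29)) = (1/(-4) + 79)*(75 + 29) = (-1/4*1 + 79)*104 = (-1/4 + 79)*104 = (315/4)*104 = 8190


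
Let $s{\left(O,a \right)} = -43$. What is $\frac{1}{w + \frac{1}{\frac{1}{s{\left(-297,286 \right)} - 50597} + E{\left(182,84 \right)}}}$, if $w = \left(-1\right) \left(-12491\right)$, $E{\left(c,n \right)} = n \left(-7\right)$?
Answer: $\frac{29776321}{371935974971} \approx 8.0058 \cdot 10^{-5}$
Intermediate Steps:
$E{\left(c,n \right)} = - 7 n$
$w = 12491$
$\frac{1}{w + \frac{1}{\frac{1}{s{\left(-297,286 \right)} - 50597} + E{\left(182,84 \right)}}} = \frac{1}{12491 + \frac{1}{\frac{1}{-43 - 50597} - 588}} = \frac{1}{12491 + \frac{1}{\frac{1}{-50640} - 588}} = \frac{1}{12491 + \frac{1}{- \frac{1}{50640} - 588}} = \frac{1}{12491 + \frac{1}{- \frac{29776321}{50640}}} = \frac{1}{12491 - \frac{50640}{29776321}} = \frac{1}{\frac{371935974971}{29776321}} = \frac{29776321}{371935974971}$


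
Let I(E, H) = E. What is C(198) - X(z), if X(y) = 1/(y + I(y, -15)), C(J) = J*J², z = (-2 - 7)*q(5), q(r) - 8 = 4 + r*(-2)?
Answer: 279446113/36 ≈ 7.7624e+6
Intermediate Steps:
q(r) = 12 - 2*r (q(r) = 8 + (4 + r*(-2)) = 8 + (4 - 2*r) = 12 - 2*r)
z = -18 (z = (-2 - 7)*(12 - 2*5) = -9*(12 - 10) = -9*2 = -18)
C(J) = J³
X(y) = 1/(2*y) (X(y) = 1/(y + y) = 1/(2*y))
C(198) - X(z) = 198³ - 1/(2*(-18)) = 7762392 - (-1)/(2*18) = 7762392 - 1*(-1/36) = 7762392 + 1/36 = 279446113/36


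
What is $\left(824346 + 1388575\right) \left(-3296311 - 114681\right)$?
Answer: $-7548255827632$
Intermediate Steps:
$\left(824346 + 1388575\right) \left(-3296311 - 114681\right) = 2212921 \left(-3410992\right) = -7548255827632$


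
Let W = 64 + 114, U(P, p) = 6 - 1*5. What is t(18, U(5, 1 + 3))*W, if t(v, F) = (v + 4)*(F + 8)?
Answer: 35244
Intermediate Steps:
U(P, p) = 1 (U(P, p) = 6 - 5 = 1)
W = 178
t(v, F) = (4 + v)*(8 + F)
t(18, U(5, 1 + 3))*W = (32 + 4*1 + 8*18 + 1*18)*178 = (32 + 4 + 144 + 18)*178 = 198*178 = 35244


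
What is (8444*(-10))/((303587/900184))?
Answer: -76011536960/303587 ≈ -2.5038e+5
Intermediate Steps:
(8444*(-10))/((303587/900184)) = -84440/(303587*(1/900184)) = -84440/303587/900184 = -84440*900184/303587 = -76011536960/303587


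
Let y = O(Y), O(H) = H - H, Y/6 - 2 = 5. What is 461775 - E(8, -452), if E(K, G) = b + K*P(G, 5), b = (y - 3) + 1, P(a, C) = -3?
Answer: 461801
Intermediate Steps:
Y = 42 (Y = 12 + 6*5 = 12 + 30 = 42)
O(H) = 0
y = 0
b = -2 (b = (0 - 3) + 1 = -3 + 1 = -2)
E(K, G) = -2 - 3*K (E(K, G) = -2 + K*(-3) = -2 - 3*K)
461775 - E(8, -452) = 461775 - (-2 - 3*8) = 461775 - (-2 - 24) = 461775 - 1*(-26) = 461775 + 26 = 461801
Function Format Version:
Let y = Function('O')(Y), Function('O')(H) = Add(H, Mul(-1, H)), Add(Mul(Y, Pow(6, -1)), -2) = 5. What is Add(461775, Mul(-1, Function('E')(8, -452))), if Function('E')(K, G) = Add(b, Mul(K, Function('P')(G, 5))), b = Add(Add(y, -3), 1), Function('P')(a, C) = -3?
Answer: 461801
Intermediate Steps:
Y = 42 (Y = Add(12, Mul(6, 5)) = Add(12, 30) = 42)
Function('O')(H) = 0
y = 0
b = -2 (b = Add(Add(0, -3), 1) = Add(-3, 1) = -2)
Function('E')(K, G) = Add(-2, Mul(-3, K)) (Function('E')(K, G) = Add(-2, Mul(K, -3)) = Add(-2, Mul(-3, K)))
Add(461775, Mul(-1, Function('E')(8, -452))) = Add(461775, Mul(-1, Add(-2, Mul(-3, 8)))) = Add(461775, Mul(-1, Add(-2, -24))) = Add(461775, Mul(-1, -26)) = Add(461775, 26) = 461801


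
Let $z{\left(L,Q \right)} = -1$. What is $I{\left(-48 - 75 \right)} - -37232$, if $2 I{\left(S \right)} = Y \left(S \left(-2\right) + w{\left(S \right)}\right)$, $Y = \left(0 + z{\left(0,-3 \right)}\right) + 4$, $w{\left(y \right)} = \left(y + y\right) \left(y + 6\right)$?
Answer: $80774$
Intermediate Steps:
$w{\left(y \right)} = 2 y \left(6 + y\right)$
$Y = 3$ ($Y = \left(0 - 1\right) + 4 = -1 + 4 = 3$)
$I{\left(S \right)} = - 3 S + 3 S \left(6 + S\right)$ ($I{\left(S \right)} = \frac{3 \left(S \left(-2\right) + 2 S \left(6 + S\right)\right)}{2} = \frac{3 \left(- 2 S + 2 S \left(6 + S\right)\right)}{2} = \frac{- 6 S + 6 S \left(6 + S\right)}{2} = - 3 S + 3 S \left(6 + S\right)$)
$I{\left(-48 - 75 \right)} - -37232 = 3 \left(-48 - 75\right) \left(5 - 123\right) - -37232 = 3 \left(-123\right) \left(5 - 123\right) + 37232 = 3 \left(-123\right) \left(-118\right) + 37232 = 43542 + 37232 = 80774$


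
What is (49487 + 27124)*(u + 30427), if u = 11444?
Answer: 3207779181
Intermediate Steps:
(49487 + 27124)*(u + 30427) = (49487 + 27124)*(11444 + 30427) = 76611*41871 = 3207779181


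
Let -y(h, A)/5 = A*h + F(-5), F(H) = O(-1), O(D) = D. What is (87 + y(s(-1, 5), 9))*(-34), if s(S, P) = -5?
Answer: -10778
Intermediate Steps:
F(H) = -1
y(h, A) = 5 - 5*A*h (y(h, A) = -5*(A*h - 1) = -5*(-1 + A*h) = 5 - 5*A*h)
(87 + y(s(-1, 5), 9))*(-34) = (87 + (5 - 5*9*(-5)))*(-34) = (87 + (5 + 225))*(-34) = (87 + 230)*(-34) = 317*(-34) = -10778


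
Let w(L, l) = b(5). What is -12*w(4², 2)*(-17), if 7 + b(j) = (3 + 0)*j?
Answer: 1632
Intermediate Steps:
b(j) = -7 + 3*j (b(j) = -7 + (3 + 0)*j = -7 + 3*j)
w(L, l) = 8 (w(L, l) = -7 + 3*5 = -7 + 15 = 8)
-12*w(4², 2)*(-17) = -12*8*(-17) = -96*(-17) = 1632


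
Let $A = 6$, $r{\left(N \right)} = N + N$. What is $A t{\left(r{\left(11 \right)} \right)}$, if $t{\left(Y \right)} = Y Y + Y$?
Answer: $3036$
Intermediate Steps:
$r{\left(N \right)} = 2 N$
$t{\left(Y \right)} = Y + Y^{2}$ ($t{\left(Y \right)} = Y^{2} + Y = Y + Y^{2}$)
$A t{\left(r{\left(11 \right)} \right)} = 6 \cdot 2 \cdot 11 \left(1 + 2 \cdot 11\right) = 6 \cdot 22 \left(1 + 22\right) = 6 \cdot 22 \cdot 23 = 6 \cdot 506 = 3036$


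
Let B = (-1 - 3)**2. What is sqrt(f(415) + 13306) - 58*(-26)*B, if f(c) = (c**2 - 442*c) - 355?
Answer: 24128 + 3*sqrt(194) ≈ 24170.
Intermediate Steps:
B = 16 (B = (-4)**2 = 16)
f(c) = -355 + c**2 - 442*c
sqrt(f(415) + 13306) - 58*(-26)*B = sqrt((-355 + 415**2 - 442*415) + 13306) - 58*(-26)*16 = sqrt((-355 + 172225 - 183430) + 13306) - (-1508)*16 = sqrt(-11560 + 13306) - 1*(-24128) = sqrt(1746) + 24128 = 3*sqrt(194) + 24128 = 24128 + 3*sqrt(194)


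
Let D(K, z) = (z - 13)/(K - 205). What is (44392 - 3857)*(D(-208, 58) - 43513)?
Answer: -728450998990/413 ≈ -1.7638e+9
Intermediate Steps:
D(K, z) = (-13 + z)/(-205 + K)
(44392 - 3857)*(D(-208, 58) - 43513) = (44392 - 3857)*((-13 + 58)/(-205 - 208) - 43513) = 40535*(45/(-413) - 43513) = 40535*(-1/413*45 - 43513) = 40535*(-45/413 - 43513) = 40535*(-17970914/413) = -728450998990/413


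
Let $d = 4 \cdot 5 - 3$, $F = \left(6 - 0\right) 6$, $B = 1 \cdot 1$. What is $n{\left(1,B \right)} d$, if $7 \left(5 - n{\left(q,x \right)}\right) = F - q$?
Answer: $0$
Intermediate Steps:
$B = 1$
$F = 36$ ($F = \left(6 + 0\right) 6 = 6 \cdot 6 = 36$)
$n{\left(q,x \right)} = - \frac{1}{7} + \frac{q}{7}$ ($n{\left(q,x \right)} = 5 - \frac{36 - q}{7} = 5 + \left(- \frac{36}{7} + \frac{q}{7}\right) = - \frac{1}{7} + \frac{q}{7}$)
$d = 17$ ($d = 20 - 3 = 17$)
$n{\left(1,B \right)} d = \left(- \frac{1}{7} + \frac{1}{7} \cdot 1\right) 17 = \left(- \frac{1}{7} + \frac{1}{7}\right) 17 = 0 \cdot 17 = 0$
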